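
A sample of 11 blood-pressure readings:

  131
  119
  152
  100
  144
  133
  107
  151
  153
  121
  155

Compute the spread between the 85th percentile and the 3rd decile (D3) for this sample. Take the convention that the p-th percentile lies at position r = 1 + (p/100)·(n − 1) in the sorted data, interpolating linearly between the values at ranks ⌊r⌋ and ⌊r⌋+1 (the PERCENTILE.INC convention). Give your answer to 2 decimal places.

31.50

Sorted: 100, 107, 119, 121, 131, 133, 144, 151, 152, 153, 155.
n = 11.
P30: r = 4 (integer) → 121.
P85: r = 9.5; ranks 9–10 are 152, 153; interpolating gives 152.5.
Difference: 152.5 − 121 = 31.5.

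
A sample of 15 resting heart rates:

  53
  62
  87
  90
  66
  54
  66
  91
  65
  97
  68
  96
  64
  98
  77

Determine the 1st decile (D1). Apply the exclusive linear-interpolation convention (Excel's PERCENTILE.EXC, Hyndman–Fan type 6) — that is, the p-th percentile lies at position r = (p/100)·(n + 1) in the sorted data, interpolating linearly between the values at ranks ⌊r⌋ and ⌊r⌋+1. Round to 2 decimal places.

53.60

Sorted: 53, 54, 62, 64, 65, 66, 66, 68, 77, 87, 90, 91, 96, 97, 98.
n = 15.
r = (10/100)·(15 + 1) = 1.6.
Rank 1 is 53 and rank 2 is 54.
Interpolate: 53 + 0.6·(54 − 53) = 53 + 0.6·1 = 53.6.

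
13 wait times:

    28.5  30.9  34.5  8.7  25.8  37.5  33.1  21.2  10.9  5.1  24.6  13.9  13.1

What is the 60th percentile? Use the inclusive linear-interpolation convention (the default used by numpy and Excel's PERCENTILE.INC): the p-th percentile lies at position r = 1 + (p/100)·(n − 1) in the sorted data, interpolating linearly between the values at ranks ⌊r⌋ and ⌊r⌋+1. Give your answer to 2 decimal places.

Sorted: 5.1, 8.7, 10.9, 13.1, 13.9, 21.2, 24.6, 25.8, 28.5, 30.9, 33.1, 34.5, 37.5.
n = 13.
r = 1 + (60/100)·(13 − 1) = 1 + 7.2 = 8.2.
Rank 8 is 25.8 and rank 9 is 28.5.
Interpolate: 25.8 + 0.2·(28.5 − 25.8) = 25.8 + 0.2·2.7 = 26.34.

26.34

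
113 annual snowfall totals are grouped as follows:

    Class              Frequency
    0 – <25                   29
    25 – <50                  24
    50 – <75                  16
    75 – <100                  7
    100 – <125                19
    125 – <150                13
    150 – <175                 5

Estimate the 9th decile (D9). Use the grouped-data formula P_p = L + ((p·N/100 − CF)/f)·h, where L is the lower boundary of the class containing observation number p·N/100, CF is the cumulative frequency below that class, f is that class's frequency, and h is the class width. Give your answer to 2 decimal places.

N = 113; target position k = 90/100 · 113 = 101.7.
Cumulative frequencies: 29, 53, 69, 76, 95, 108, 113.
Observation 101.7 falls in the class 125 – <150.
L = 125, CF = 95, f = 13, h = 25.
P90 = 125 + ((101.7 − 95)/13)·25 = 125 + 12.8846 = 137.885.

137.88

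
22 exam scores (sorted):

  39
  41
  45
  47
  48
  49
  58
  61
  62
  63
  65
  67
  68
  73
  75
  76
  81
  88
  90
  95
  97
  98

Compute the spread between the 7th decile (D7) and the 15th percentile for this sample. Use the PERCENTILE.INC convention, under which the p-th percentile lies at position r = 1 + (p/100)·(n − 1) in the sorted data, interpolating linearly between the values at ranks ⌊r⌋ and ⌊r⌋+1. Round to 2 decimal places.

n = 22.
P15: r = 4.15; ranks 4–5 are 47, 48; interpolating gives 47.15.
P70: r = 15.7; ranks 15–16 are 75, 76; interpolating gives 75.7.
Difference: 75.7 − 47.15 = 28.55.

28.55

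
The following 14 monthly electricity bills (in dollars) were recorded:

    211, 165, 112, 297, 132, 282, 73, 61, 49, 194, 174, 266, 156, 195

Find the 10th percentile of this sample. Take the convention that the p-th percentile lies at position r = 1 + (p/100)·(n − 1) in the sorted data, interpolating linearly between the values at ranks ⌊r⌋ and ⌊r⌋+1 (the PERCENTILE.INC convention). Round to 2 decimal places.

64.60

Sorted: 49, 61, 73, 112, 132, 156, 165, 174, 194, 195, 211, 266, 282, 297.
n = 14.
r = 1 + (10/100)·(14 − 1) = 1 + 1.3 = 2.3.
Rank 2 is 61 and rank 3 is 73.
Interpolate: 61 + 0.3·(73 − 61) = 61 + 0.3·12 = 64.6.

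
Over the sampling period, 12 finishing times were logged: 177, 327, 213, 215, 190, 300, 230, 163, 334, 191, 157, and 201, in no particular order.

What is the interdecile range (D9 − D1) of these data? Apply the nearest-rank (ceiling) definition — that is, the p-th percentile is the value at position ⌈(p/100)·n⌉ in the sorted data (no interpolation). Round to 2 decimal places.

Sorted: 157, 163, 177, 190, 191, 201, 213, 215, 230, 300, 327, 334.
n = 12.
P10: rank ⌈10/100·12⌉ = 2 → 163.
P90: rank ⌈90/100·12⌉ = 11 → 327.
Difference: 327 − 163 = 164.

164.00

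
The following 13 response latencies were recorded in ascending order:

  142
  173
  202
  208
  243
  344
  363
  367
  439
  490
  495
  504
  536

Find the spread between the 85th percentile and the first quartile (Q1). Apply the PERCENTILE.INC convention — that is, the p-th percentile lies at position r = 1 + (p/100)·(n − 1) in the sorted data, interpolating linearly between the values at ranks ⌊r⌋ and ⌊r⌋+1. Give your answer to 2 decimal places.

n = 13.
P25: r = 4 (integer) → 208.
P85: r = 11.2; ranks 11–12 are 495, 504; interpolating gives 496.8.
Difference: 496.8 − 208 = 288.8.

288.80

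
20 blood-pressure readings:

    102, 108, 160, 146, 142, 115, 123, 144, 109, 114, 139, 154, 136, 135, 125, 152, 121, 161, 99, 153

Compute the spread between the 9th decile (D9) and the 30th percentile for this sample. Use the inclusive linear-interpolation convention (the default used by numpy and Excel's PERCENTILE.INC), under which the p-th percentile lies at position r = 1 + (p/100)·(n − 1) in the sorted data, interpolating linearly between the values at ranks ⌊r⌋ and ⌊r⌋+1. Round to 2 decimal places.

Sorted: 99, 102, 108, 109, 114, 115, 121, 123, 125, 135, 136, 139, 142, 144, 146, 152, 153, 154, 160, 161.
n = 20.
P30: r = 6.7; ranks 6–7 are 115, 121; interpolating gives 119.2.
P90: r = 18.1; ranks 18–19 are 154, 160; interpolating gives 154.6.
Difference: 154.6 − 119.2 = 35.4.

35.40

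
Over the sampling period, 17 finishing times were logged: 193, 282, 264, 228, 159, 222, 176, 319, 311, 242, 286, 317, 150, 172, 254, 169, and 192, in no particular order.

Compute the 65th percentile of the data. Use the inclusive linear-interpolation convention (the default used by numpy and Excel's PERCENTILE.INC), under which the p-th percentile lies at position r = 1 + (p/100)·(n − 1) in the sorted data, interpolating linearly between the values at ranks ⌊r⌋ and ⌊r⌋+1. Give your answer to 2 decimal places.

Sorted: 150, 159, 169, 172, 176, 192, 193, 222, 228, 242, 254, 264, 282, 286, 311, 317, 319.
n = 17.
r = 1 + (65/100)·(17 − 1) = 1 + 10.4 = 11.4.
Rank 11 is 254 and rank 12 is 264.
Interpolate: 254 + 0.4·(264 − 254) = 254 + 0.4·10 = 258.

258.00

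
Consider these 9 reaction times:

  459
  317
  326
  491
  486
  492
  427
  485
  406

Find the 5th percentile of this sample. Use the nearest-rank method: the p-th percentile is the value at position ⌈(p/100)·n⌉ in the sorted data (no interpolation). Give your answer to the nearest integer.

317

Sorted: 317, 326, 406, 427, 459, 485, 486, 491, 492.
n = 9.
Position = ⌈5/100 · 9⌉ = ⌈0.45⌉ = 1.
The value at rank 1 is 317.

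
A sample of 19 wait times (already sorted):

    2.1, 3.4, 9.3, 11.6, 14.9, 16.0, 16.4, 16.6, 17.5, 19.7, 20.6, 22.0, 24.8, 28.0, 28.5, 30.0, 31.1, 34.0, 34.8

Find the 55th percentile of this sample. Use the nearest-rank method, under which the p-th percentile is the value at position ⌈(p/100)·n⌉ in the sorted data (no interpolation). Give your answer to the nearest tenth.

20.6

n = 19.
Position = ⌈55/100 · 19⌉ = ⌈10.45⌉ = 11.
The value at rank 11 is 20.6.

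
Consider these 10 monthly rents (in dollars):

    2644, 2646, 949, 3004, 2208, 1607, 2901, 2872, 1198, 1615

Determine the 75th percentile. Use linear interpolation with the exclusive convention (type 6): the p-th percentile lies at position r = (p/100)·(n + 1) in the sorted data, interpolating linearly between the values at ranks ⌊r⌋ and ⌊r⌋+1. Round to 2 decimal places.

Sorted: 949, 1198, 1607, 1615, 2208, 2644, 2646, 2872, 2901, 3004.
n = 10.
r = (75/100)·(10 + 1) = 8.25.
Rank 8 is 2872 and rank 9 is 2901.
Interpolate: 2872 + 0.25·(2901 − 2872) = 2872 + 0.25·29 = 2879.25.

2879.25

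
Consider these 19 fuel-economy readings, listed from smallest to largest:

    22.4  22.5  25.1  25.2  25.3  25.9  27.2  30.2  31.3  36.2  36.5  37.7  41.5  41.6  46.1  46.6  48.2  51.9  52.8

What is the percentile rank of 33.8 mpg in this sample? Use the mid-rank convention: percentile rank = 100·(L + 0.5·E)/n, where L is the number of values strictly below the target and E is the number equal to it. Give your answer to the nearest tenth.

47.4

Count below 33.8: L = 9; count equal: E = 0; n = 19.
Percentile rank = 100·(9 + 0.5·0)/19 = 100·9/19 = 47.37.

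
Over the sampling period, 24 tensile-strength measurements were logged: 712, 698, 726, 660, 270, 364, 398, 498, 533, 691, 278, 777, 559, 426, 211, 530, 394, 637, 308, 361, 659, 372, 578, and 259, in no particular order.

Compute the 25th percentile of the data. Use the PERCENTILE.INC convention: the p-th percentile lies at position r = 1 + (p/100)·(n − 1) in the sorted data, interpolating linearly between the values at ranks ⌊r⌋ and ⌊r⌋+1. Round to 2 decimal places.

363.25

Sorted: 211, 259, 270, 278, 308, 361, 364, 372, 394, 398, 426, 498, 530, 533, 559, 578, 637, 659, 660, 691, 698, 712, 726, 777.
n = 24.
r = 1 + (25/100)·(24 − 1) = 1 + 5.75 = 6.75.
Rank 6 is 361 and rank 7 is 364.
Interpolate: 361 + 0.75·(364 − 361) = 361 + 0.75·3 = 363.25.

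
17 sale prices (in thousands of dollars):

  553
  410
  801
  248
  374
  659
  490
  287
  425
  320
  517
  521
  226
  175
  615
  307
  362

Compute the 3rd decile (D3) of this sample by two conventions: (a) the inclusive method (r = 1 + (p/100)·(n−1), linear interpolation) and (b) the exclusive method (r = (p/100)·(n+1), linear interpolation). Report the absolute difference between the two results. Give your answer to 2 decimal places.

Sorted: 175, 226, 248, 287, 307, 320, 362, 374, 410, 425, 490, 517, 521, 553, 615, 659, 801.
n = 17.
(a) r = 5.8; between ranks 5 (307) and 6 (320): 317.4.
(b) r = 5.4; between ranks 5 (307) and 6 (320): 312.2.
|317.4 − 312.2| = 5.2.

5.20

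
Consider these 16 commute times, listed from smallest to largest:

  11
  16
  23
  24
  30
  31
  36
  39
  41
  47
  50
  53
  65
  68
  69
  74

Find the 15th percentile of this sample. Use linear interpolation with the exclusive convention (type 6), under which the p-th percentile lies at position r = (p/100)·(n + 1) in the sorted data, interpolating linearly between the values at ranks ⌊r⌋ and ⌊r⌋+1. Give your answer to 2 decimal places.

19.85

n = 16.
r = (15/100)·(16 + 1) = 2.55.
Rank 2 is 16 and rank 3 is 23.
Interpolate: 16 + 0.55·(23 − 16) = 16 + 0.55·7 = 19.85.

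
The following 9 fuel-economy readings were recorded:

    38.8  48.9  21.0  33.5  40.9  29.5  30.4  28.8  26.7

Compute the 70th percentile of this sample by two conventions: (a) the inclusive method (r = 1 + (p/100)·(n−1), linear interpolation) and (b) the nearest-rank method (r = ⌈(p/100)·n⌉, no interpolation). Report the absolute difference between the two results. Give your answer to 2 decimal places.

Sorted: 21.0, 26.7, 28.8, 29.5, 30.4, 33.5, 38.8, 40.9, 48.9.
n = 9.
(a) r = 6.6; between ranks 6 (33.5) and 7 (38.8): 36.68.
(b) the nearest-rank method: rank 7 → 38.8.
|36.68 − 38.8| = 2.12.

2.12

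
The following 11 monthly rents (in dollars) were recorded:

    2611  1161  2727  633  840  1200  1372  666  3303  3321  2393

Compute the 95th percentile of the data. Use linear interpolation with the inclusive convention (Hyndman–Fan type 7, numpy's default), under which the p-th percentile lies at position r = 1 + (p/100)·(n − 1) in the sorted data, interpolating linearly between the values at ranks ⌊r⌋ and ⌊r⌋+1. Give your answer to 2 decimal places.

3312.00

Sorted: 633, 666, 840, 1161, 1200, 1372, 2393, 2611, 2727, 3303, 3321.
n = 11.
r = 1 + (95/100)·(11 − 1) = 1 + 9.5 = 10.5.
Rank 10 is 3303 and rank 11 is 3321.
Interpolate: 3303 + 0.5·(3321 − 3303) = 3303 + 0.5·18 = 3312.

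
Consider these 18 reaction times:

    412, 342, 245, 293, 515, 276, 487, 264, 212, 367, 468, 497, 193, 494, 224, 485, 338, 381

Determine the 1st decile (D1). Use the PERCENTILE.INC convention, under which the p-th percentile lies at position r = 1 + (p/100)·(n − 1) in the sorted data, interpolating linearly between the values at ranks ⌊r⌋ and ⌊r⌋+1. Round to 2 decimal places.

Sorted: 193, 212, 224, 245, 264, 276, 293, 338, 342, 367, 381, 412, 468, 485, 487, 494, 497, 515.
n = 18.
r = 1 + (10/100)·(18 − 1) = 1 + 1.7 = 2.7.
Rank 2 is 212 and rank 3 is 224.
Interpolate: 212 + 0.7·(224 − 212) = 212 + 0.7·12 = 220.4.

220.40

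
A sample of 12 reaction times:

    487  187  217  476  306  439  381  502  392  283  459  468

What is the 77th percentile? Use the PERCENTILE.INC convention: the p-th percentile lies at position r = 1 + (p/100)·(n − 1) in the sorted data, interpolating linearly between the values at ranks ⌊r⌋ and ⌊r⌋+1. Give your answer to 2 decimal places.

Sorted: 187, 217, 283, 306, 381, 392, 439, 459, 468, 476, 487, 502.
n = 12.
r = 1 + (77/100)·(12 − 1) = 1 + 8.47 = 9.47.
Rank 9 is 468 and rank 10 is 476.
Interpolate: 468 + 0.47·(476 − 468) = 468 + 0.47·8 = 471.76.

471.76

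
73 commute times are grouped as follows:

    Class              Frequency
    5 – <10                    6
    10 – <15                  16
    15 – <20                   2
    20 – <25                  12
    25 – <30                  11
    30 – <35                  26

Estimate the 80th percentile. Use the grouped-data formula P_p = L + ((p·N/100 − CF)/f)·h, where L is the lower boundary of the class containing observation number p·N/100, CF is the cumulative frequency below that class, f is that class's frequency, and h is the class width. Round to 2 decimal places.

32.19

N = 73; target position k = 80/100 · 73 = 58.4.
Cumulative frequencies: 6, 22, 24, 36, 47, 73.
Observation 58.4 falls in the class 30 – <35.
L = 30, CF = 47, f = 26, h = 5.
P80 = 30 + ((58.4 − 47)/26)·5 = 30 + 2.19231 = 32.1923.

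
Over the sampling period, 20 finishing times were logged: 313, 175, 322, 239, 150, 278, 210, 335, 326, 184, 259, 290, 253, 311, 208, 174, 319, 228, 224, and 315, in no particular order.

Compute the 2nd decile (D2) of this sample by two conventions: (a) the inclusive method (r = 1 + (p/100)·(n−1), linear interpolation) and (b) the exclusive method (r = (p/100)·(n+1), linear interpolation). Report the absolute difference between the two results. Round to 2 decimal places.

14.40

Sorted: 150, 174, 175, 184, 208, 210, 224, 228, 239, 253, 259, 278, 290, 311, 313, 315, 319, 322, 326, 335.
n = 20.
(a) r = 4.8; between ranks 4 (184) and 5 (208): 203.2.
(b) r = 4.2; between ranks 4 (184) and 5 (208): 188.8.
|203.2 − 188.8| = 14.4.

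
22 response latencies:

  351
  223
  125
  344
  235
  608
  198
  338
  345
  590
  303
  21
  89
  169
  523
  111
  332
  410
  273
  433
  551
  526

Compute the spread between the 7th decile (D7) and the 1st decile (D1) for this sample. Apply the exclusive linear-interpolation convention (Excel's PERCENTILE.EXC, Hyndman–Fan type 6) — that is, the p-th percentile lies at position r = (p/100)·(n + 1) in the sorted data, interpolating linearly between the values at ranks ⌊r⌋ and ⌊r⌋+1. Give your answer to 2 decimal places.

316.70

Sorted: 21, 89, 111, 125, 169, 198, 223, 235, 273, 303, 332, 338, 344, 345, 351, 410, 433, 523, 526, 551, 590, 608.
n = 22.
P10: r = 2.3; ranks 2–3 are 89, 111; interpolating gives 95.6.
P70: r = 16.1; ranks 16–17 are 410, 433; interpolating gives 412.3.
Difference: 412.3 − 95.6 = 316.7.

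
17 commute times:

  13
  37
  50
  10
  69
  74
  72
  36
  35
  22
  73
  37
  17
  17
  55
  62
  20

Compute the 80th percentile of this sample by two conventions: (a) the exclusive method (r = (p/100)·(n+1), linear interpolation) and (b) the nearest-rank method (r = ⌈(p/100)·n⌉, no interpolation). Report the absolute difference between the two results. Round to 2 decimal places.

1.20

Sorted: 10, 13, 17, 17, 20, 22, 35, 36, 37, 37, 50, 55, 62, 69, 72, 73, 74.
n = 17.
(a) r = 14.4; between ranks 14 (69) and 15 (72): 70.2.
(b) the nearest-rank method: rank 14 → 69.
|70.2 − 69| = 1.2.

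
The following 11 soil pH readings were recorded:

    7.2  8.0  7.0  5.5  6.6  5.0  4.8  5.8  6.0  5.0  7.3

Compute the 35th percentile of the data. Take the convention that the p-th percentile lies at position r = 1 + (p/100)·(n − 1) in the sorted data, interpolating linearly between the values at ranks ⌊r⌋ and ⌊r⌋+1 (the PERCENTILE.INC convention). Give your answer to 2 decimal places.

Sorted: 4.8, 5.0, 5.0, 5.5, 5.8, 6.0, 6.6, 7.0, 7.2, 7.3, 8.0.
n = 11.
r = 1 + (35/100)·(11 − 1) = 1 + 3.5 = 4.5.
Rank 4 is 5.5 and rank 5 is 5.8.
Interpolate: 5.5 + 0.5·(5.8 − 5.5) = 5.5 + 0.5·0.3 = 5.65.

5.65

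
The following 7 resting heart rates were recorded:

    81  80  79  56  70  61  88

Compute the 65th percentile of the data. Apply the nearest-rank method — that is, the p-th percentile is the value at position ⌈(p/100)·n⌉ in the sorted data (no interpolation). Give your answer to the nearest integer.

80

Sorted: 56, 61, 70, 79, 80, 81, 88.
n = 7.
Position = ⌈65/100 · 7⌉ = ⌈4.55⌉ = 5.
The value at rank 5 is 80.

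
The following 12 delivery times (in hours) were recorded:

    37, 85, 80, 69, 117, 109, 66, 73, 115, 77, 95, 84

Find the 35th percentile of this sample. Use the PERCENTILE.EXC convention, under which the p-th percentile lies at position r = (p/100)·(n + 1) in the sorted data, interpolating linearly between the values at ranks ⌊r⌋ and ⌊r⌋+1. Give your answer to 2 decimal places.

75.20

Sorted: 37, 66, 69, 73, 77, 80, 84, 85, 95, 109, 115, 117.
n = 12.
r = (35/100)·(12 + 1) = 4.55.
Rank 4 is 73 and rank 5 is 77.
Interpolate: 73 + 0.55·(77 − 73) = 73 + 0.55·4 = 75.2.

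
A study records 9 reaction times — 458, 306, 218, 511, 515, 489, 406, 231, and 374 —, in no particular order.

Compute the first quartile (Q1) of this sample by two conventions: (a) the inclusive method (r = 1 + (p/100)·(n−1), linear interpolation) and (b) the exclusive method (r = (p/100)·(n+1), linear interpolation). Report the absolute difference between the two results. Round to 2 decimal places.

37.50

Sorted: 218, 231, 306, 374, 406, 458, 489, 511, 515.
n = 9.
(a) r = 3 → value at rank 3 = 306.
(b) r = 2.5; between ranks 2 (231) and 3 (306): 268.5.
|306 − 268.5| = 37.5.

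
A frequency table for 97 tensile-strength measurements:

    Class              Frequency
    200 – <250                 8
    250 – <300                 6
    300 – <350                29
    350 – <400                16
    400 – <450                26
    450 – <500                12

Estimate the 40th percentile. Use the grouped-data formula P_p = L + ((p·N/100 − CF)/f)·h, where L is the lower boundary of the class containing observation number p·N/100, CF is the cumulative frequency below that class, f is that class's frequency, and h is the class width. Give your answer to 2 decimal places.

342.76

N = 97; target position k = 40/100 · 97 = 38.8.
Cumulative frequencies: 8, 14, 43, 59, 85, 97.
Observation 38.8 falls in the class 300 – <350.
L = 300, CF = 14, f = 29, h = 50.
P40 = 300 + ((38.8 − 14)/29)·50 = 300 + 42.7586 = 342.759.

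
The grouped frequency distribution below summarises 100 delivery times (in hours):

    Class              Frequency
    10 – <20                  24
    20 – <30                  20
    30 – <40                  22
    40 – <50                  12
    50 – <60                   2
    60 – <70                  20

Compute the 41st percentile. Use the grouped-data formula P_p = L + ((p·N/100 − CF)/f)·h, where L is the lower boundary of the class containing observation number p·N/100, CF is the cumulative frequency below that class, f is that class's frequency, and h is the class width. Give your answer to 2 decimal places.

N = 100; target position k = 41/100 · 100 = 41.
Cumulative frequencies: 24, 44, 66, 78, 80, 100.
Observation 41 falls in the class 20 – <30.
L = 20, CF = 24, f = 20, h = 10.
P41 = 20 + ((41 − 24)/20)·10 = 20 + 8.5 = 28.5.

28.50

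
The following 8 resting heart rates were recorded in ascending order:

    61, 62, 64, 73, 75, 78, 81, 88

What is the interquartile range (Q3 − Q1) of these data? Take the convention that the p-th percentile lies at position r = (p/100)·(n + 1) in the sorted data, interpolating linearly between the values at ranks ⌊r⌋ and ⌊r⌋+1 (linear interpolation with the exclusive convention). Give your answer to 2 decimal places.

17.75

n = 8.
P25: r = 2.25; ranks 2–3 are 62, 64; interpolating gives 62.5.
P75: r = 6.75; ranks 6–7 are 78, 81; interpolating gives 80.25.
Difference: 80.25 − 62.5 = 17.75.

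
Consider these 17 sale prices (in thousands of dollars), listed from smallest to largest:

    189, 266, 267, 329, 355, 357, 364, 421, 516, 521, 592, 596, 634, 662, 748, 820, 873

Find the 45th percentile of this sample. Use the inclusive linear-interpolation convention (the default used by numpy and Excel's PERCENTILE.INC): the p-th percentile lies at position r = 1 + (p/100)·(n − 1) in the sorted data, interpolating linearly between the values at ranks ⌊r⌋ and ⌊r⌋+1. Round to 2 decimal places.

440.00

n = 17.
r = 1 + (45/100)·(17 − 1) = 1 + 7.2 = 8.2.
Rank 8 is 421 and rank 9 is 516.
Interpolate: 421 + 0.2·(516 − 421) = 421 + 0.2·95 = 440.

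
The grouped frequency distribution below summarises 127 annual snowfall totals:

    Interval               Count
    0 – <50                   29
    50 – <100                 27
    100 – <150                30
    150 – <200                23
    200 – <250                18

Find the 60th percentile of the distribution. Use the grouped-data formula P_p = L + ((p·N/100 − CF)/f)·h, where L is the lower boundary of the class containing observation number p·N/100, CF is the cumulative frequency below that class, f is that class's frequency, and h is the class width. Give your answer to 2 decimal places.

N = 127; target position k = 60/100 · 127 = 76.2.
Cumulative frequencies: 29, 56, 86, 109, 127.
Observation 76.2 falls in the class 100 – <150.
L = 100, CF = 56, f = 30, h = 50.
P60 = 100 + ((76.2 − 56)/30)·50 = 100 + 33.6667 = 133.667.

133.67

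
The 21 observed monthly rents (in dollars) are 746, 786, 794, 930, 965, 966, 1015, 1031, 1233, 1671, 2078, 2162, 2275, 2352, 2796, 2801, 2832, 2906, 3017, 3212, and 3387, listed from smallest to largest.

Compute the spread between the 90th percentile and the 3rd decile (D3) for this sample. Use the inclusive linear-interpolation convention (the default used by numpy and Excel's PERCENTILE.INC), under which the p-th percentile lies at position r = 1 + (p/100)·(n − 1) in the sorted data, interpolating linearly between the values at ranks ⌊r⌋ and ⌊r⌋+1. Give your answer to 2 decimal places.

n = 21.
P30: r = 7 (integer) → 1015.
P90: r = 19 (integer) → 3017.
Difference: 3017 − 1015 = 2002.

2002.00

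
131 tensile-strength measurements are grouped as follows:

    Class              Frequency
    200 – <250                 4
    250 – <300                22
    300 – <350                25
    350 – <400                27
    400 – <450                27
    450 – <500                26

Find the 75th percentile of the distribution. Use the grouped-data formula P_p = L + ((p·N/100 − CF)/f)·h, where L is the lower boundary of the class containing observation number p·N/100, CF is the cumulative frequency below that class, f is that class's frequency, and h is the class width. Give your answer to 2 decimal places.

N = 131; target position k = 75/100 · 131 = 98.25.
Cumulative frequencies: 4, 26, 51, 78, 105, 131.
Observation 98.25 falls in the class 400 – <450.
L = 400, CF = 78, f = 27, h = 50.
P75 = 400 + ((98.25 − 78)/27)·50 = 400 + 37.5 = 437.5.

437.50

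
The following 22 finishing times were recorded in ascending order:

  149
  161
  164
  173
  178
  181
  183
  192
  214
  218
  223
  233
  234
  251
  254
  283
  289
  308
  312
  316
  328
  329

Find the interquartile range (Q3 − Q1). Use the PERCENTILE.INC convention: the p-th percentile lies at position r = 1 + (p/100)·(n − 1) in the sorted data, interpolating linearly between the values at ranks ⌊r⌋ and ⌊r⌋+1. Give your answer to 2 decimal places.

n = 22.
P25: r = 6.25; ranks 6–7 are 181, 183; interpolating gives 181.5.
P75: r = 16.75; ranks 16–17 are 283, 289; interpolating gives 287.5.
Difference: 287.5 − 181.5 = 106.

106.00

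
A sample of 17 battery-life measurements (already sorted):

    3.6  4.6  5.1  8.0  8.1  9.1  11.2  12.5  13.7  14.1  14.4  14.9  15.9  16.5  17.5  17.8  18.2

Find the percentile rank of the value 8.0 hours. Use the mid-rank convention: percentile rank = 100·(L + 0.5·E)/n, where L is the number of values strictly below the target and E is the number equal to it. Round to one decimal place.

20.6

Count below 8.0: L = 3; count equal: E = 1; n = 17.
Percentile rank = 100·(3 + 0.5·1)/17 = 100·3.5/17 = 20.59.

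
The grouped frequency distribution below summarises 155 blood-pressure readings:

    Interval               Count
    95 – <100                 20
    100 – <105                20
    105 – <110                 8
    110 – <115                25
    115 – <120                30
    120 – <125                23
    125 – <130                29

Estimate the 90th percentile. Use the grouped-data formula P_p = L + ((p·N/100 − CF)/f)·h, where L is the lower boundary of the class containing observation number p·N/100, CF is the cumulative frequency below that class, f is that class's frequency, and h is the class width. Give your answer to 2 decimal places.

127.33

N = 155; target position k = 90/100 · 155 = 139.5.
Cumulative frequencies: 20, 40, 48, 73, 103, 126, 155.
Observation 139.5 falls in the class 125 – <130.
L = 125, CF = 126, f = 29, h = 5.
P90 = 125 + ((139.5 − 126)/29)·5 = 125 + 2.32759 = 127.328.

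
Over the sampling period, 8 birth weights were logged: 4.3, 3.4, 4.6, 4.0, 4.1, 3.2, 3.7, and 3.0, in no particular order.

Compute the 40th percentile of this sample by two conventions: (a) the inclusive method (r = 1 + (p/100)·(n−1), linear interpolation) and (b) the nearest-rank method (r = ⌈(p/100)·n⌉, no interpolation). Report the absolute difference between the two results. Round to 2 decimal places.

Sorted: 3.0, 3.2, 3.4, 3.7, 4.0, 4.1, 4.3, 4.6.
n = 8.
(a) r = 3.8; between ranks 3 (3.4) and 4 (3.7): 3.64.
(b) the nearest-rank method: rank 4 → 3.7.
|3.64 − 3.7| = 0.06.

0.06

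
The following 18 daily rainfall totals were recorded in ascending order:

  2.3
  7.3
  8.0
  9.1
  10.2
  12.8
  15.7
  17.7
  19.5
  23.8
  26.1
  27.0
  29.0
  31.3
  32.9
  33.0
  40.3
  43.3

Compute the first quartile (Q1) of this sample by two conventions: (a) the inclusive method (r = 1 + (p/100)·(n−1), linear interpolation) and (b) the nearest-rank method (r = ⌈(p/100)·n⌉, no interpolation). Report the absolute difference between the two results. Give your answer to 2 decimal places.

n = 18.
(a) r = 5.25; between ranks 5 (10.2) and 6 (12.8): 10.85.
(b) the nearest-rank method: rank 5 → 10.2.
|10.85 − 10.2| = 0.65.

0.65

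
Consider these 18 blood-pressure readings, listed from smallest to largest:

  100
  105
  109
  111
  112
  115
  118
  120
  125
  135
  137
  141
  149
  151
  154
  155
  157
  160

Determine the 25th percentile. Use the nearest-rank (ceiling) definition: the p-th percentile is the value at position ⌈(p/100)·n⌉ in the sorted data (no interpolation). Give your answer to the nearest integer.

n = 18.
Position = ⌈25/100 · 18⌉ = ⌈4.5⌉ = 5.
The value at rank 5 is 112.

112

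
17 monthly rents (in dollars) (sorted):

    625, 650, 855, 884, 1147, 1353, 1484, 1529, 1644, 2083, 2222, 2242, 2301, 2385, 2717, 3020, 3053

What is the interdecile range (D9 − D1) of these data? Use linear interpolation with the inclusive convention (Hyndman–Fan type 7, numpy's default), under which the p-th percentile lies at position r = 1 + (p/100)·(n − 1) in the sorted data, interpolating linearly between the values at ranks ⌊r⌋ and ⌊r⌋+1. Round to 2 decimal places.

2065.20

n = 17.
P10: r = 2.6; ranks 2–3 are 650, 855; interpolating gives 773.
P90: r = 15.4; ranks 15–16 are 2717, 3020; interpolating gives 2838.2.
Difference: 2838.2 − 773 = 2065.2.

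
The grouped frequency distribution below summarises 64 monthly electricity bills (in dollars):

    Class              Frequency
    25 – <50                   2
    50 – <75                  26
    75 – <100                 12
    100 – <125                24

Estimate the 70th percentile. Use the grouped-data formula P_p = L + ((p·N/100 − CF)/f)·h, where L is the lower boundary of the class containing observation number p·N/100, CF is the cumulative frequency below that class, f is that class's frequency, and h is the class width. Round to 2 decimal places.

N = 64; target position k = 70/100 · 64 = 44.8.
Cumulative frequencies: 2, 28, 40, 64.
Observation 44.8 falls in the class 100 – <125.
L = 100, CF = 40, f = 24, h = 25.
P70 = 100 + ((44.8 − 40)/24)·25 = 100 + 5 = 105.

105.00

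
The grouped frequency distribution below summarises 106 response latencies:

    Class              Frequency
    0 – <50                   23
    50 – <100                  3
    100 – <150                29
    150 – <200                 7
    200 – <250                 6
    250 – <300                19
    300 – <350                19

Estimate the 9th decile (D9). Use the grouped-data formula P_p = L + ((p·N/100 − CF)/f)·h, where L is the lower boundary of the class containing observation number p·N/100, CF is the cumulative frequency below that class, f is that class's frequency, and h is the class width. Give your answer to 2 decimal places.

322.11

N = 106; target position k = 90/100 · 106 = 95.4.
Cumulative frequencies: 23, 26, 55, 62, 68, 87, 106.
Observation 95.4 falls in the class 300 – <350.
L = 300, CF = 87, f = 19, h = 50.
P90 = 300 + ((95.4 − 87)/19)·50 = 300 + 22.1053 = 322.105.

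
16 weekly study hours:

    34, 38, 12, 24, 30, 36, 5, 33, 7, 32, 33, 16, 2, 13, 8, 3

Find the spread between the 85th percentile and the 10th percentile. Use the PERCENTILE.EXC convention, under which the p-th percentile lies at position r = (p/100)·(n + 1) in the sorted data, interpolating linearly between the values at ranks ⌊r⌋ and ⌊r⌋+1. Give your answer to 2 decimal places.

32.20

Sorted: 2, 3, 5, 7, 8, 12, 13, 16, 24, 30, 32, 33, 33, 34, 36, 38.
n = 16.
P10: r = 1.7; ranks 1–2 are 2, 3; interpolating gives 2.7.
P85: r = 14.45; ranks 14–15 are 34, 36; interpolating gives 34.9.
Difference: 34.9 − 2.7 = 32.2.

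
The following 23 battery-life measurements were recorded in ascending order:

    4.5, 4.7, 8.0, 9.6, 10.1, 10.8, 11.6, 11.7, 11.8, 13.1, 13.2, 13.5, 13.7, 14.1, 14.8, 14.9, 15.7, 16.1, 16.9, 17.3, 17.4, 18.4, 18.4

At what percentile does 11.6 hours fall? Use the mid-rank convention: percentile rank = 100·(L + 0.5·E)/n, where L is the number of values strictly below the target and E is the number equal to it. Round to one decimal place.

Count below 11.6: L = 6; count equal: E = 1; n = 23.
Percentile rank = 100·(6 + 0.5·1)/23 = 100·6.5/23 = 28.26.

28.3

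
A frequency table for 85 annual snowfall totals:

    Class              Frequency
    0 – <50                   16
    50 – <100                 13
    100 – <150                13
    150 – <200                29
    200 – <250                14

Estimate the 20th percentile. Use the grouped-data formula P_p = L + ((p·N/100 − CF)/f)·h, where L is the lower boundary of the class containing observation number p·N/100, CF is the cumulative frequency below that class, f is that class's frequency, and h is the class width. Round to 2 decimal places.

N = 85; target position k = 20/100 · 85 = 17.
Cumulative frequencies: 16, 29, 42, 71, 85.
Observation 17 falls in the class 50 – <100.
L = 50, CF = 16, f = 13, h = 50.
P20 = 50 + ((17 − 16)/13)·50 = 50 + 3.84615 = 53.8462.

53.85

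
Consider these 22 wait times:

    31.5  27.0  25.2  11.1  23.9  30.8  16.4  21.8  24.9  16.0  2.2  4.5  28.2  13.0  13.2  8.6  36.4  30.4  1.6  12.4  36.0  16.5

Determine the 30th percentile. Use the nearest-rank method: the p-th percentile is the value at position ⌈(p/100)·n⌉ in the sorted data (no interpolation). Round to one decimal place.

Sorted: 1.6, 2.2, 4.5, 8.6, 11.1, 12.4, 13.0, 13.2, 16.0, 16.4, 16.5, 21.8, 23.9, 24.9, 25.2, 27.0, 28.2, 30.4, 30.8, 31.5, 36.0, 36.4.
n = 22.
Position = ⌈30/100 · 22⌉ = ⌈6.6⌉ = 7.
The value at rank 7 is 13.0.

13.0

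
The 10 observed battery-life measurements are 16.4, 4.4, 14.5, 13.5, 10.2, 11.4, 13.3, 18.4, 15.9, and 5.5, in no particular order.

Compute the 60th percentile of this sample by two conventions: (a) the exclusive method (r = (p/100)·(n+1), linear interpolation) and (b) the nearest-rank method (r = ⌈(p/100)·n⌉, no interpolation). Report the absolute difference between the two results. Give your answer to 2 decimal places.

0.60

Sorted: 4.4, 5.5, 10.2, 11.4, 13.3, 13.5, 14.5, 15.9, 16.4, 18.4.
n = 10.
(a) r = 6.6; between ranks 6 (13.5) and 7 (14.5): 14.1.
(b) the nearest-rank method: rank 6 → 13.5.
|14.1 − 13.5| = 0.6.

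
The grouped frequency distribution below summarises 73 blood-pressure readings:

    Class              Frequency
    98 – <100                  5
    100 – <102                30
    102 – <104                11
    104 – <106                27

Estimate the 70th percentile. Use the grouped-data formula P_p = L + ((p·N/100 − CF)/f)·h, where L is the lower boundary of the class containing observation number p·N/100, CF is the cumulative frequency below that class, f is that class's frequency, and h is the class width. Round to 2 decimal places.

104.38

N = 73; target position k = 70/100 · 73 = 51.1.
Cumulative frequencies: 5, 35, 46, 73.
Observation 51.1 falls in the class 104 – <106.
L = 104, CF = 46, f = 27, h = 2.
P70 = 104 + ((51.1 − 46)/27)·2 = 104 + 0.377778 = 104.378.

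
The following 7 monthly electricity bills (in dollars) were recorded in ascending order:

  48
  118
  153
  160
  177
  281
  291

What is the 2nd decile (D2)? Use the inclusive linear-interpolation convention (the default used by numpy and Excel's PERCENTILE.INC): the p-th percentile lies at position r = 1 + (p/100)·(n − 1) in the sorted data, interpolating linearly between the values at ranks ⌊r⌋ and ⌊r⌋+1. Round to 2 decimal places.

125.00

n = 7.
r = 1 + (20/100)·(7 − 1) = 1 + 1.2 = 2.2.
Rank 2 is 118 and rank 3 is 153.
Interpolate: 118 + 0.2·(153 − 118) = 118 + 0.2·35 = 125.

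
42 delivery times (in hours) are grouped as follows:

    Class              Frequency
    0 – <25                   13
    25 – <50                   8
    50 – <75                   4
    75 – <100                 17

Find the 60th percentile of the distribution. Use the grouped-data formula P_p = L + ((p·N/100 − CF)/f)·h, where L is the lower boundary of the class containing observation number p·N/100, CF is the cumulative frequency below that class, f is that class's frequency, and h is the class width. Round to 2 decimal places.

75.29

N = 42; target position k = 60/100 · 42 = 25.2.
Cumulative frequencies: 13, 21, 25, 42.
Observation 25.2 falls in the class 75 – <100.
L = 75, CF = 25, f = 17, h = 25.
P60 = 75 + ((25.2 − 25)/17)·25 = 75 + 0.294118 = 75.2941.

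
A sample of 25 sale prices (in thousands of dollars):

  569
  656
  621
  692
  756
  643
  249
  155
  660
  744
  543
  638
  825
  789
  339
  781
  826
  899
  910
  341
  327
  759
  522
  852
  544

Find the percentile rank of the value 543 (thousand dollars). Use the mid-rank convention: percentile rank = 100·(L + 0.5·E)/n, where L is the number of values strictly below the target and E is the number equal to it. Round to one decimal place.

Sorted: 155, 249, 327, 339, 341, 522, 543, 544, 569, 621, 638, 643, 656, 660, 692, 744, 756, 759, 781, 789, 825, 826, 852, 899, 910.
Count below 543: L = 6; count equal: E = 1; n = 25.
Percentile rank = 100·(6 + 0.5·1)/25 = 100·6.5/25 = 26.

26.0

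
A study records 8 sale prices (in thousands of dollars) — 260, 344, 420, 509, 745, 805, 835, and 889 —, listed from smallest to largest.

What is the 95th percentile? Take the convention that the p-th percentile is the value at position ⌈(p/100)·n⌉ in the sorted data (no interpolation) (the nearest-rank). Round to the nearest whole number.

n = 8.
Position = ⌈95/100 · 8⌉ = ⌈7.6⌉ = 8.
The value at rank 8 is 889.

889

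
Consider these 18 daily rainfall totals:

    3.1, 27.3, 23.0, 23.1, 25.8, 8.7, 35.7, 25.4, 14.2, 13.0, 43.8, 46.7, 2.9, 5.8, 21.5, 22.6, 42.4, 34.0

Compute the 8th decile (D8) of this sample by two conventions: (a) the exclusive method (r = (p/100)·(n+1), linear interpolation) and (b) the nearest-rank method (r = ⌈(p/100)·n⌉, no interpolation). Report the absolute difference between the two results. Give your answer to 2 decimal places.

1.34

Sorted: 2.9, 3.1, 5.8, 8.7, 13.0, 14.2, 21.5, 22.6, 23.0, 23.1, 25.4, 25.8, 27.3, 34.0, 35.7, 42.4, 43.8, 46.7.
n = 18.
(a) r = 15.2; between ranks 15 (35.7) and 16 (42.4): 37.04.
(b) the nearest-rank method: rank 15 → 35.7.
|37.04 − 35.7| = 1.34.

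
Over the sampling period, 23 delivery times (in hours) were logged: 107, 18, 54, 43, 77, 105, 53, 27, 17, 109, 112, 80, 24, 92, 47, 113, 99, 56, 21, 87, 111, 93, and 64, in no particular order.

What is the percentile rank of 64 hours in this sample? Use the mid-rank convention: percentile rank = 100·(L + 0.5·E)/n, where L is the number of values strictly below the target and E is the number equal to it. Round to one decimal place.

45.7

Sorted: 17, 18, 21, 24, 27, 43, 47, 53, 54, 56, 64, 77, 80, 87, 92, 93, 99, 105, 107, 109, 111, 112, 113.
Count below 64: L = 10; count equal: E = 1; n = 23.
Percentile rank = 100·(10 + 0.5·1)/23 = 100·10.5/23 = 45.65.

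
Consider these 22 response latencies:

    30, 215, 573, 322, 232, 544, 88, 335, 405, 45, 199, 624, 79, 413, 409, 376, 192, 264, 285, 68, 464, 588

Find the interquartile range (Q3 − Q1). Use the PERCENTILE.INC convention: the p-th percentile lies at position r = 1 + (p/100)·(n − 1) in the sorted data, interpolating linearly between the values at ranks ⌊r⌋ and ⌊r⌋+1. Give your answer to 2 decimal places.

218.25

Sorted: 30, 45, 68, 79, 88, 192, 199, 215, 232, 264, 285, 322, 335, 376, 405, 409, 413, 464, 544, 573, 588, 624.
n = 22.
P25: r = 6.25; ranks 6–7 are 192, 199; interpolating gives 193.75.
P75: r = 16.75; ranks 16–17 are 409, 413; interpolating gives 412.
Difference: 412 − 193.75 = 218.25.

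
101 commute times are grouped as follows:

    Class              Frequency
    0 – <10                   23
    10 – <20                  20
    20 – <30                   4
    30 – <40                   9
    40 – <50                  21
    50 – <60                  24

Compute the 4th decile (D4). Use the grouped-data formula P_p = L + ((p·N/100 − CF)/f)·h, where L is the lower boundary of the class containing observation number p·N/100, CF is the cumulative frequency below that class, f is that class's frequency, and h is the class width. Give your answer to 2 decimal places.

18.70

N = 101; target position k = 40/100 · 101 = 40.4.
Cumulative frequencies: 23, 43, 47, 56, 77, 101.
Observation 40.4 falls in the class 10 – <20.
L = 10, CF = 23, f = 20, h = 10.
P40 = 10 + ((40.4 − 23)/20)·10 = 10 + 8.7 = 18.7.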